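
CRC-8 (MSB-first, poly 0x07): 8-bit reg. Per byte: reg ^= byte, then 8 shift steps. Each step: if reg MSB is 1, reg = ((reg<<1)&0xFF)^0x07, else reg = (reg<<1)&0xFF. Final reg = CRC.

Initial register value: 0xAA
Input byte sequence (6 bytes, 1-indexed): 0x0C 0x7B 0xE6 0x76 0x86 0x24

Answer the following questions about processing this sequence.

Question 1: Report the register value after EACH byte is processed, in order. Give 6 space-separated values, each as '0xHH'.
0x7B 0x00 0xBC 0x78 0xF4 0x3E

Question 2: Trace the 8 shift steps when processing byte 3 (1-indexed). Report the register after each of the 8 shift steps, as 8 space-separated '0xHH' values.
After byte 1 (0x0C): reg=0x7B
After byte 2 (0x7B): reg=0x00
Register before byte 3: 0x00
After XOR with byte 0xE6: 0xE6

Answer: 0xCB 0x91 0x25 0x4A 0x94 0x2F 0x5E 0xBC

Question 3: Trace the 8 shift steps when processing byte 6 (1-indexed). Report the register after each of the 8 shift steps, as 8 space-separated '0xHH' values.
After byte 1 (0x0C): reg=0x7B
After byte 2 (0x7B): reg=0x00
After byte 3 (0xE6): reg=0xBC
After byte 4 (0x76): reg=0x78
After byte 5 (0x86): reg=0xF4
Register before byte 6: 0xF4
After XOR with byte 0x24: 0xD0

Answer: 0xA7 0x49 0x92 0x23 0x46 0x8C 0x1F 0x3E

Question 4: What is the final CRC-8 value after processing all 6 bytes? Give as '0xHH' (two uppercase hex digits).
After byte 1 (0x0C): reg=0x7B
After byte 2 (0x7B): reg=0x00
After byte 3 (0xE6): reg=0xBC
After byte 4 (0x76): reg=0x78
After byte 5 (0x86): reg=0xF4
After byte 6 (0x24): reg=0x3E

Answer: 0x3E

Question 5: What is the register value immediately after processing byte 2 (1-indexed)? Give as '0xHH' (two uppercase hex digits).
After byte 1 (0x0C): reg=0x7B
After byte 2 (0x7B): reg=0x00

Answer: 0x00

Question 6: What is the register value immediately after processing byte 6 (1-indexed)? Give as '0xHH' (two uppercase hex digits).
Answer: 0x3E

Derivation:
After byte 1 (0x0C): reg=0x7B
After byte 2 (0x7B): reg=0x00
After byte 3 (0xE6): reg=0xBC
After byte 4 (0x76): reg=0x78
After byte 5 (0x86): reg=0xF4
After byte 6 (0x24): reg=0x3E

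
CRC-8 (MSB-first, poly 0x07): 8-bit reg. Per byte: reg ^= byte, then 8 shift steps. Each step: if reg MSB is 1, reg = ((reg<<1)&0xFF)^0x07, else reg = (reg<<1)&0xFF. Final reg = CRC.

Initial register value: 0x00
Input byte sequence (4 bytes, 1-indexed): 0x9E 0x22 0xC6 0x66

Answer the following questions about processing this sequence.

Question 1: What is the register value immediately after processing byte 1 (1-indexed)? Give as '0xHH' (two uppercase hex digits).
Answer: 0xD3

Derivation:
After byte 1 (0x9E): reg=0xD3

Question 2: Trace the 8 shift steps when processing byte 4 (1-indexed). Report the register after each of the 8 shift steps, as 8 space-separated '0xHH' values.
Answer: 0x76 0xEC 0xDF 0xB9 0x75 0xEA 0xD3 0xA1

Derivation:
After byte 1 (0x9E): reg=0xD3
After byte 2 (0x22): reg=0xD9
After byte 3 (0xC6): reg=0x5D
Register before byte 4: 0x5D
After XOR with byte 0x66: 0x3B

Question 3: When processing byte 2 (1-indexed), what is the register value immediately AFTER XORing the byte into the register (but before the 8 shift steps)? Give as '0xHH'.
Answer: 0xF1

Derivation:
Register before byte 2: 0xD3
Byte 2: 0x22
0xD3 XOR 0x22 = 0xF1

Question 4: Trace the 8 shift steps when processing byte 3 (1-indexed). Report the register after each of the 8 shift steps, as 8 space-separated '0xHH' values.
Answer: 0x3E 0x7C 0xF8 0xF7 0xE9 0xD5 0xAD 0x5D

Derivation:
After byte 1 (0x9E): reg=0xD3
After byte 2 (0x22): reg=0xD9
Register before byte 3: 0xD9
After XOR with byte 0xC6: 0x1F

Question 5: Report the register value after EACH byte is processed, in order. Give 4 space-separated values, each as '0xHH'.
0xD3 0xD9 0x5D 0xA1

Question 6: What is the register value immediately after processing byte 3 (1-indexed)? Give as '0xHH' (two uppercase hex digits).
Answer: 0x5D

Derivation:
After byte 1 (0x9E): reg=0xD3
After byte 2 (0x22): reg=0xD9
After byte 3 (0xC6): reg=0x5D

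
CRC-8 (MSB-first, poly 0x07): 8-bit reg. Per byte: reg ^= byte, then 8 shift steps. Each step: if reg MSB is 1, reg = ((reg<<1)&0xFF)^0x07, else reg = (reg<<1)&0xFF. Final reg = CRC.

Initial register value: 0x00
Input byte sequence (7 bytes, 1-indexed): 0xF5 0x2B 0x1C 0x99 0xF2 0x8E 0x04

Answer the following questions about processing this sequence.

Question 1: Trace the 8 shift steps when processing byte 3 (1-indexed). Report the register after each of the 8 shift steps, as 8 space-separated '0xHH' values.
Answer: 0x37 0x6E 0xDC 0xBF 0x79 0xF2 0xE3 0xC1

Derivation:
After byte 1 (0xF5): reg=0xC5
After byte 2 (0x2B): reg=0x84
Register before byte 3: 0x84
After XOR with byte 0x1C: 0x98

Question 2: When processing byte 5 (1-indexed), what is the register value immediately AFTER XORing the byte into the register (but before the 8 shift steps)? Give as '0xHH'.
Answer: 0x7D

Derivation:
Register before byte 5: 0x8F
Byte 5: 0xF2
0x8F XOR 0xF2 = 0x7D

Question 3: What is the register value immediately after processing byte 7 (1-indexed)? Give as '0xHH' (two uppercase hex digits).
After byte 1 (0xF5): reg=0xC5
After byte 2 (0x2B): reg=0x84
After byte 3 (0x1C): reg=0xC1
After byte 4 (0x99): reg=0x8F
After byte 5 (0xF2): reg=0x74
After byte 6 (0x8E): reg=0xE8
After byte 7 (0x04): reg=0x8A

Answer: 0x8A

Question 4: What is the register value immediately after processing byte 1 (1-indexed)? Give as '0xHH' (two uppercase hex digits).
After byte 1 (0xF5): reg=0xC5

Answer: 0xC5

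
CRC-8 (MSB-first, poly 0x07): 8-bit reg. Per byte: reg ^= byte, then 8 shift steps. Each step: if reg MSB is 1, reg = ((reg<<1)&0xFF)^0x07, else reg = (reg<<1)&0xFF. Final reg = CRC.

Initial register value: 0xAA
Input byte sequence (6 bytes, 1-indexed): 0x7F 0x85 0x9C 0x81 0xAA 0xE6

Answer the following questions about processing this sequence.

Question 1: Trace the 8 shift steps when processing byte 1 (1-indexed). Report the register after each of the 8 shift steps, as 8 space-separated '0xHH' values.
Answer: 0xAD 0x5D 0xBA 0x73 0xE6 0xCB 0x91 0x25

Derivation:
Register before byte 1: 0xAA
After XOR with byte 0x7F: 0xD5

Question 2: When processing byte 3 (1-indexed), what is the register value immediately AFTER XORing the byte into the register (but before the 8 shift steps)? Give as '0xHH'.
Answer: 0xF5

Derivation:
Register before byte 3: 0x69
Byte 3: 0x9C
0x69 XOR 0x9C = 0xF5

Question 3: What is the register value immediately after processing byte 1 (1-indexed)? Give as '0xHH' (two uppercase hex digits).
Answer: 0x25

Derivation:
After byte 1 (0x7F): reg=0x25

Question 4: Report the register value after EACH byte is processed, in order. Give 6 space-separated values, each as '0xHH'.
0x25 0x69 0xC5 0xDB 0x50 0x0B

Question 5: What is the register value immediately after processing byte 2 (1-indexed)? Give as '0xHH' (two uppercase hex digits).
After byte 1 (0x7F): reg=0x25
After byte 2 (0x85): reg=0x69

Answer: 0x69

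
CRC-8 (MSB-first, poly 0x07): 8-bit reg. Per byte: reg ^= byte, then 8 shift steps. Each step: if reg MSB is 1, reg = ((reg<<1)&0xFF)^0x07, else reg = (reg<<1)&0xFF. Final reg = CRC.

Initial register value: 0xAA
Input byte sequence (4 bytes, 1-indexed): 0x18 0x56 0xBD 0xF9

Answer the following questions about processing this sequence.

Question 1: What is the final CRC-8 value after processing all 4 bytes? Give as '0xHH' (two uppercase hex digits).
After byte 1 (0x18): reg=0x17
After byte 2 (0x56): reg=0xC0
After byte 3 (0xBD): reg=0x74
After byte 4 (0xF9): reg=0xAA

Answer: 0xAA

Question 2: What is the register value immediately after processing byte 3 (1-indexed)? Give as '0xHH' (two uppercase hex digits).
After byte 1 (0x18): reg=0x17
After byte 2 (0x56): reg=0xC0
After byte 3 (0xBD): reg=0x74

Answer: 0x74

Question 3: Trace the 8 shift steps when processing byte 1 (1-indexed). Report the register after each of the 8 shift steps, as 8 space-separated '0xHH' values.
Answer: 0x63 0xC6 0x8B 0x11 0x22 0x44 0x88 0x17

Derivation:
Register before byte 1: 0xAA
After XOR with byte 0x18: 0xB2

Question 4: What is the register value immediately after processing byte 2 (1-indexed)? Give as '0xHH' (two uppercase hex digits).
Answer: 0xC0

Derivation:
After byte 1 (0x18): reg=0x17
After byte 2 (0x56): reg=0xC0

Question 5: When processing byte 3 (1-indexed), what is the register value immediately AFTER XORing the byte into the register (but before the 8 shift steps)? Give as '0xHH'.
Register before byte 3: 0xC0
Byte 3: 0xBD
0xC0 XOR 0xBD = 0x7D

Answer: 0x7D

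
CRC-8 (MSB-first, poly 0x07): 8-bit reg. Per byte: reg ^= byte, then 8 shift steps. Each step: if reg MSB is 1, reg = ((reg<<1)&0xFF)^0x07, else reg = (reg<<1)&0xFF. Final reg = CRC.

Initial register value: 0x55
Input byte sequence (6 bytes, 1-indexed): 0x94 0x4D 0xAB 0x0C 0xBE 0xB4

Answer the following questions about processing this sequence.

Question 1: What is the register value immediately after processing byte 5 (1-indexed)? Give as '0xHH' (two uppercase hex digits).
After byte 1 (0x94): reg=0x49
After byte 2 (0x4D): reg=0x1C
After byte 3 (0xAB): reg=0x0C
After byte 4 (0x0C): reg=0x00
After byte 5 (0xBE): reg=0x33

Answer: 0x33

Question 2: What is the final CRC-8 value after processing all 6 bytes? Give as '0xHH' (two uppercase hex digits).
Answer: 0x9C

Derivation:
After byte 1 (0x94): reg=0x49
After byte 2 (0x4D): reg=0x1C
After byte 3 (0xAB): reg=0x0C
After byte 4 (0x0C): reg=0x00
After byte 5 (0xBE): reg=0x33
After byte 6 (0xB4): reg=0x9C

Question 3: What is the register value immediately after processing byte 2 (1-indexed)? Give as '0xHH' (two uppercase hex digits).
After byte 1 (0x94): reg=0x49
After byte 2 (0x4D): reg=0x1C

Answer: 0x1C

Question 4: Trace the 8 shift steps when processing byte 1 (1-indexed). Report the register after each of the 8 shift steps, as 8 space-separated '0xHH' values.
Answer: 0x85 0x0D 0x1A 0x34 0x68 0xD0 0xA7 0x49

Derivation:
Register before byte 1: 0x55
After XOR with byte 0x94: 0xC1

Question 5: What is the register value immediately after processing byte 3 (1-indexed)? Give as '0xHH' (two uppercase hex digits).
Answer: 0x0C

Derivation:
After byte 1 (0x94): reg=0x49
After byte 2 (0x4D): reg=0x1C
After byte 3 (0xAB): reg=0x0C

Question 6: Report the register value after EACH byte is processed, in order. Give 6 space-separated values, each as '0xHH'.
0x49 0x1C 0x0C 0x00 0x33 0x9C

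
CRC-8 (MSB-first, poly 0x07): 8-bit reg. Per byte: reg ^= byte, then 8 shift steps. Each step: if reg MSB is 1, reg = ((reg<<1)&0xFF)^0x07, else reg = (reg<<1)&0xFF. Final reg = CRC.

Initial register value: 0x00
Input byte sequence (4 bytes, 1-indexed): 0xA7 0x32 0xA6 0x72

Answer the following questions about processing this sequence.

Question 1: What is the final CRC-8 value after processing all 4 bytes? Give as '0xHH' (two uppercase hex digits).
After byte 1 (0xA7): reg=0x7C
After byte 2 (0x32): reg=0xED
After byte 3 (0xA6): reg=0xF6
After byte 4 (0x72): reg=0x95

Answer: 0x95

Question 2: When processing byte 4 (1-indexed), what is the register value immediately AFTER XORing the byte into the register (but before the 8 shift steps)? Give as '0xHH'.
Register before byte 4: 0xF6
Byte 4: 0x72
0xF6 XOR 0x72 = 0x84

Answer: 0x84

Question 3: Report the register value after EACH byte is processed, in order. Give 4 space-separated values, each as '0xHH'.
0x7C 0xED 0xF6 0x95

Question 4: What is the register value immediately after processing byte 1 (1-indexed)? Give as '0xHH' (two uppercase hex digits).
After byte 1 (0xA7): reg=0x7C

Answer: 0x7C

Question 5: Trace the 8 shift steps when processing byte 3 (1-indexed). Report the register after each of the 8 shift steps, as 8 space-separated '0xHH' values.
Answer: 0x96 0x2B 0x56 0xAC 0x5F 0xBE 0x7B 0xF6

Derivation:
After byte 1 (0xA7): reg=0x7C
After byte 2 (0x32): reg=0xED
Register before byte 3: 0xED
After XOR with byte 0xA6: 0x4B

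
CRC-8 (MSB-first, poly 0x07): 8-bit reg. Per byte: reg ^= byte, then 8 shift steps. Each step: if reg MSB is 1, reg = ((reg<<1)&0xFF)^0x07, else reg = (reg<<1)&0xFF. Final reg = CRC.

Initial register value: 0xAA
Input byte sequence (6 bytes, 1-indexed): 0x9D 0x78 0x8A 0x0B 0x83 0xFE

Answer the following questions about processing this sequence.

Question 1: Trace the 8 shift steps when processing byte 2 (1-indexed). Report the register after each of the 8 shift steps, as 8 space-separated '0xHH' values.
Answer: 0xFD 0xFD 0xFD 0xFD 0xFD 0xFD 0xFD 0xFD

Derivation:
After byte 1 (0x9D): reg=0x85
Register before byte 2: 0x85
After XOR with byte 0x78: 0xFD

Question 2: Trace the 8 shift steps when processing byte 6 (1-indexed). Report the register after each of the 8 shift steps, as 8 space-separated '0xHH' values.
Answer: 0x37 0x6E 0xDC 0xBF 0x79 0xF2 0xE3 0xC1

Derivation:
After byte 1 (0x9D): reg=0x85
After byte 2 (0x78): reg=0xFD
After byte 3 (0x8A): reg=0x42
After byte 4 (0x0B): reg=0xF8
After byte 5 (0x83): reg=0x66
Register before byte 6: 0x66
After XOR with byte 0xFE: 0x98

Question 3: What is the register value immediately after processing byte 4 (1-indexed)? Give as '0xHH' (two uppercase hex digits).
Answer: 0xF8

Derivation:
After byte 1 (0x9D): reg=0x85
After byte 2 (0x78): reg=0xFD
After byte 3 (0x8A): reg=0x42
After byte 4 (0x0B): reg=0xF8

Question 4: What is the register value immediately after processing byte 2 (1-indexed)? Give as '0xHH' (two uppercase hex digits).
Answer: 0xFD

Derivation:
After byte 1 (0x9D): reg=0x85
After byte 2 (0x78): reg=0xFD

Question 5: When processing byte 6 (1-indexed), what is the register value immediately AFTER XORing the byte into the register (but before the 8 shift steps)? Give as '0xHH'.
Answer: 0x98

Derivation:
Register before byte 6: 0x66
Byte 6: 0xFE
0x66 XOR 0xFE = 0x98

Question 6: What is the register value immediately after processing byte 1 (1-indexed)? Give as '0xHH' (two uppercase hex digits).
Answer: 0x85

Derivation:
After byte 1 (0x9D): reg=0x85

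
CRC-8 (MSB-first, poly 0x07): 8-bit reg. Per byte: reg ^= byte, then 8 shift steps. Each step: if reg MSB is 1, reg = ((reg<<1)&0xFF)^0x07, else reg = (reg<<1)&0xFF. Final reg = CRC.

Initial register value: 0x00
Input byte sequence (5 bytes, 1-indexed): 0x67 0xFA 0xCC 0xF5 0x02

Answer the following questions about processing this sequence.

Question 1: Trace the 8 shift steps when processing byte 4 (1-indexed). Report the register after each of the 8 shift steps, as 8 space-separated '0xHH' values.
Answer: 0xB3 0x61 0xC2 0x83 0x01 0x02 0x04 0x08

Derivation:
After byte 1 (0x67): reg=0x32
After byte 2 (0xFA): reg=0x76
After byte 3 (0xCC): reg=0x2F
Register before byte 4: 0x2F
After XOR with byte 0xF5: 0xDA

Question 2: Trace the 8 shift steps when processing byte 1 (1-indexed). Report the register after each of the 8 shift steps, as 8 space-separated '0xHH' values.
Answer: 0xCE 0x9B 0x31 0x62 0xC4 0x8F 0x19 0x32

Derivation:
Register before byte 1: 0x00
After XOR with byte 0x67: 0x67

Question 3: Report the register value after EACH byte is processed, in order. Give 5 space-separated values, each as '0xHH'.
0x32 0x76 0x2F 0x08 0x36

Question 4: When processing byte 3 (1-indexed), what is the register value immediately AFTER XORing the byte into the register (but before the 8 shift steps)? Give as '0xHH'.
Register before byte 3: 0x76
Byte 3: 0xCC
0x76 XOR 0xCC = 0xBA

Answer: 0xBA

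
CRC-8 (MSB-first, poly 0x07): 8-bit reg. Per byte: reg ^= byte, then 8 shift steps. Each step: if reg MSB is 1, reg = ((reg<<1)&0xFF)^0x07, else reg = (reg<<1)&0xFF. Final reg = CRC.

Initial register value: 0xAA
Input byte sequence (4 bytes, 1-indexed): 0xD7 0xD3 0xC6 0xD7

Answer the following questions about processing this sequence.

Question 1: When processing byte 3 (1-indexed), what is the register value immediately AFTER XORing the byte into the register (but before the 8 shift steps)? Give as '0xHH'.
Answer: 0xBA

Derivation:
Register before byte 3: 0x7C
Byte 3: 0xC6
0x7C XOR 0xC6 = 0xBA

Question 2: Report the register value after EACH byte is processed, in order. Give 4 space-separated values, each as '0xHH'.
0x74 0x7C 0x2F 0xE6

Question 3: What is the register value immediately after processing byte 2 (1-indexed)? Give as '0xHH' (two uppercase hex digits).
Answer: 0x7C

Derivation:
After byte 1 (0xD7): reg=0x74
After byte 2 (0xD3): reg=0x7C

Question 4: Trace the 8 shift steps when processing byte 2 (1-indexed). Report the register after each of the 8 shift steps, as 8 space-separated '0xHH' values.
Answer: 0x49 0x92 0x23 0x46 0x8C 0x1F 0x3E 0x7C

Derivation:
After byte 1 (0xD7): reg=0x74
Register before byte 2: 0x74
After XOR with byte 0xD3: 0xA7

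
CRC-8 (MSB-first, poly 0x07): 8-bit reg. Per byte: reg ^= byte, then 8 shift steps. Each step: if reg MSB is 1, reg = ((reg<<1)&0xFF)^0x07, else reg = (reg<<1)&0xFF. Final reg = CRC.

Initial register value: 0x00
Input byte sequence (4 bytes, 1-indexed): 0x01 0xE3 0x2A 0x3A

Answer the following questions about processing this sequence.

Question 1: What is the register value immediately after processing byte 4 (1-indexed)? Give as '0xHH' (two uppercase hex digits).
After byte 1 (0x01): reg=0x07
After byte 2 (0xE3): reg=0xB2
After byte 3 (0x2A): reg=0xC1
After byte 4 (0x3A): reg=0xEF

Answer: 0xEF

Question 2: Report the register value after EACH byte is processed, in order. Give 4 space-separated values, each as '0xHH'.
0x07 0xB2 0xC1 0xEF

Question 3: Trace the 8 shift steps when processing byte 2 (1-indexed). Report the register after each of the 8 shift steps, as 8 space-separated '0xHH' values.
Answer: 0xCF 0x99 0x35 0x6A 0xD4 0xAF 0x59 0xB2

Derivation:
After byte 1 (0x01): reg=0x07
Register before byte 2: 0x07
After XOR with byte 0xE3: 0xE4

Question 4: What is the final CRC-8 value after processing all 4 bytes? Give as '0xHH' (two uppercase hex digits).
After byte 1 (0x01): reg=0x07
After byte 2 (0xE3): reg=0xB2
After byte 3 (0x2A): reg=0xC1
After byte 4 (0x3A): reg=0xEF

Answer: 0xEF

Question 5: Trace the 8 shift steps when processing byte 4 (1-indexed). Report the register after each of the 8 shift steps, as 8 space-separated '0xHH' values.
Answer: 0xF1 0xE5 0xCD 0x9D 0x3D 0x7A 0xF4 0xEF

Derivation:
After byte 1 (0x01): reg=0x07
After byte 2 (0xE3): reg=0xB2
After byte 3 (0x2A): reg=0xC1
Register before byte 4: 0xC1
After XOR with byte 0x3A: 0xFB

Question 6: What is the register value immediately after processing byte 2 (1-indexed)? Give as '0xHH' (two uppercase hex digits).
Answer: 0xB2

Derivation:
After byte 1 (0x01): reg=0x07
After byte 2 (0xE3): reg=0xB2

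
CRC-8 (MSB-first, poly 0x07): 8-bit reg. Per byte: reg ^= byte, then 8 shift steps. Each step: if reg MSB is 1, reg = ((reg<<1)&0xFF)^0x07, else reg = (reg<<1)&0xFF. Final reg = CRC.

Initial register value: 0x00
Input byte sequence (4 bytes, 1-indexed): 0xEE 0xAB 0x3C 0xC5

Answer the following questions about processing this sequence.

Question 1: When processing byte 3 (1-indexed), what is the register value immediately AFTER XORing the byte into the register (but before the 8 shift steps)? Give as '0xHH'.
Answer: 0xF1

Derivation:
Register before byte 3: 0xCD
Byte 3: 0x3C
0xCD XOR 0x3C = 0xF1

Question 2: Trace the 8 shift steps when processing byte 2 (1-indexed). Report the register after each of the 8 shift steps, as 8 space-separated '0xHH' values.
Answer: 0x5E 0xBC 0x7F 0xFE 0xFB 0xF1 0xE5 0xCD

Derivation:
After byte 1 (0xEE): reg=0x84
Register before byte 2: 0x84
After XOR with byte 0xAB: 0x2F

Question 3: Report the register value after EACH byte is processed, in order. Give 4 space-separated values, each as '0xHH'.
0x84 0xCD 0xD9 0x54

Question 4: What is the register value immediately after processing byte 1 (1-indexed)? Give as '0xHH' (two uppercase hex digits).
After byte 1 (0xEE): reg=0x84

Answer: 0x84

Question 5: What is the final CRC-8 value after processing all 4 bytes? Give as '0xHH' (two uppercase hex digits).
After byte 1 (0xEE): reg=0x84
After byte 2 (0xAB): reg=0xCD
After byte 3 (0x3C): reg=0xD9
After byte 4 (0xC5): reg=0x54

Answer: 0x54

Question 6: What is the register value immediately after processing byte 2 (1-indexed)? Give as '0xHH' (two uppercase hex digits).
Answer: 0xCD

Derivation:
After byte 1 (0xEE): reg=0x84
After byte 2 (0xAB): reg=0xCD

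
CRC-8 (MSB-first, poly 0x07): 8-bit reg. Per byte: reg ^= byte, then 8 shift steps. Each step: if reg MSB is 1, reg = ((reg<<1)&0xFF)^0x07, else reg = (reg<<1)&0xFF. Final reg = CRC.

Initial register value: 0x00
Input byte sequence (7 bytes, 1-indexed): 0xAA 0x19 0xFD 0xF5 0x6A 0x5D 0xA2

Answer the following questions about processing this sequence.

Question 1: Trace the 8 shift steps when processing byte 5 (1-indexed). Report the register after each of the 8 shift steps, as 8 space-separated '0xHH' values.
Answer: 0x55 0xAA 0x53 0xA6 0x4B 0x96 0x2B 0x56

Derivation:
After byte 1 (0xAA): reg=0x5F
After byte 2 (0x19): reg=0xD5
After byte 3 (0xFD): reg=0xD8
After byte 4 (0xF5): reg=0xC3
Register before byte 5: 0xC3
After XOR with byte 0x6A: 0xA9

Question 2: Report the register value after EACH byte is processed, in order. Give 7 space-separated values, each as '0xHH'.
0x5F 0xD5 0xD8 0xC3 0x56 0x31 0xF0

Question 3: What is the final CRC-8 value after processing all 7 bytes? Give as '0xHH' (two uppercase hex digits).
After byte 1 (0xAA): reg=0x5F
After byte 2 (0x19): reg=0xD5
After byte 3 (0xFD): reg=0xD8
After byte 4 (0xF5): reg=0xC3
After byte 5 (0x6A): reg=0x56
After byte 6 (0x5D): reg=0x31
After byte 7 (0xA2): reg=0xF0

Answer: 0xF0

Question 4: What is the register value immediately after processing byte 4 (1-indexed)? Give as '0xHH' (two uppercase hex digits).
After byte 1 (0xAA): reg=0x5F
After byte 2 (0x19): reg=0xD5
After byte 3 (0xFD): reg=0xD8
After byte 4 (0xF5): reg=0xC3

Answer: 0xC3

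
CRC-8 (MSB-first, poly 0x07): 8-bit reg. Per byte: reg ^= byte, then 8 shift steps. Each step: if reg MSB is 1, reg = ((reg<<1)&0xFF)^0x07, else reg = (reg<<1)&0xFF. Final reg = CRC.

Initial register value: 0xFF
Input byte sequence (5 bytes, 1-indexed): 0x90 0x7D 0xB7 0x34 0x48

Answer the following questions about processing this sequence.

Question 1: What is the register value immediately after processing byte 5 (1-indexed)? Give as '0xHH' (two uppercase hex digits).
Answer: 0xFE

Derivation:
After byte 1 (0x90): reg=0x0A
After byte 2 (0x7D): reg=0x42
After byte 3 (0xB7): reg=0xC5
After byte 4 (0x34): reg=0xD9
After byte 5 (0x48): reg=0xFE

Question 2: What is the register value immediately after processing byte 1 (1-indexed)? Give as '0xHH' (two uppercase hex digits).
After byte 1 (0x90): reg=0x0A

Answer: 0x0A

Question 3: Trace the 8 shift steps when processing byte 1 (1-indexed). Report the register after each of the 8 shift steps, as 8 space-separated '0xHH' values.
Register before byte 1: 0xFF
After XOR with byte 0x90: 0x6F

Answer: 0xDE 0xBB 0x71 0xE2 0xC3 0x81 0x05 0x0A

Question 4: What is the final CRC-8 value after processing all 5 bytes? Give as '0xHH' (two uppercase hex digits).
Answer: 0xFE

Derivation:
After byte 1 (0x90): reg=0x0A
After byte 2 (0x7D): reg=0x42
After byte 3 (0xB7): reg=0xC5
After byte 4 (0x34): reg=0xD9
After byte 5 (0x48): reg=0xFE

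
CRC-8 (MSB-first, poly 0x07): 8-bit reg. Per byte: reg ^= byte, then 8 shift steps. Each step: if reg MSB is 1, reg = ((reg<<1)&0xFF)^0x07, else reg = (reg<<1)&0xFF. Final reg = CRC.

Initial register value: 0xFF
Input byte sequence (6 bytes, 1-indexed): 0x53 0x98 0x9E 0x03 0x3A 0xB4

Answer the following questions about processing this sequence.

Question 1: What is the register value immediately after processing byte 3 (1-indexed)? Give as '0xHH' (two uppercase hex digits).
After byte 1 (0x53): reg=0x4D
After byte 2 (0x98): reg=0x25
After byte 3 (0x9E): reg=0x28

Answer: 0x28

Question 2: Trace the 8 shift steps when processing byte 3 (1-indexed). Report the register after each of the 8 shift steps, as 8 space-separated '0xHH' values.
Answer: 0x71 0xE2 0xC3 0x81 0x05 0x0A 0x14 0x28

Derivation:
After byte 1 (0x53): reg=0x4D
After byte 2 (0x98): reg=0x25
Register before byte 3: 0x25
After XOR with byte 0x9E: 0xBB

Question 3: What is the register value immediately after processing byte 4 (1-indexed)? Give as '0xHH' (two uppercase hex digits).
After byte 1 (0x53): reg=0x4D
After byte 2 (0x98): reg=0x25
After byte 3 (0x9E): reg=0x28
After byte 4 (0x03): reg=0xD1

Answer: 0xD1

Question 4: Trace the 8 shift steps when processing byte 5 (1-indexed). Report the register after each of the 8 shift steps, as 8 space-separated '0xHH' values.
Answer: 0xD1 0xA5 0x4D 0x9A 0x33 0x66 0xCC 0x9F

Derivation:
After byte 1 (0x53): reg=0x4D
After byte 2 (0x98): reg=0x25
After byte 3 (0x9E): reg=0x28
After byte 4 (0x03): reg=0xD1
Register before byte 5: 0xD1
After XOR with byte 0x3A: 0xEB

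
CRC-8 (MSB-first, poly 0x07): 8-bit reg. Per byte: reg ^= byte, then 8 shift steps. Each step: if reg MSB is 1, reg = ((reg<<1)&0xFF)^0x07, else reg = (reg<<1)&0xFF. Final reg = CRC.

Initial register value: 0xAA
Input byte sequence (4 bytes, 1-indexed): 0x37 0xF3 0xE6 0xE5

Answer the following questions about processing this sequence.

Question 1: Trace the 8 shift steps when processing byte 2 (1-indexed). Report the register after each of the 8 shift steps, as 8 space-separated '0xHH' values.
Answer: 0x52 0xA4 0x4F 0x9E 0x3B 0x76 0xEC 0xDF

Derivation:
After byte 1 (0x37): reg=0xDA
Register before byte 2: 0xDA
After XOR with byte 0xF3: 0x29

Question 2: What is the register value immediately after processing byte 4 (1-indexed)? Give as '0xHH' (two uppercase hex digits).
After byte 1 (0x37): reg=0xDA
After byte 2 (0xF3): reg=0xDF
After byte 3 (0xE6): reg=0xAF
After byte 4 (0xE5): reg=0xF1

Answer: 0xF1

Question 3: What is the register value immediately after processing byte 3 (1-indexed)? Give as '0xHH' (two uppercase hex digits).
After byte 1 (0x37): reg=0xDA
After byte 2 (0xF3): reg=0xDF
After byte 3 (0xE6): reg=0xAF

Answer: 0xAF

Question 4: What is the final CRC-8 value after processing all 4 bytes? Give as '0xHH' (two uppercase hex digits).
Answer: 0xF1

Derivation:
After byte 1 (0x37): reg=0xDA
After byte 2 (0xF3): reg=0xDF
After byte 3 (0xE6): reg=0xAF
After byte 4 (0xE5): reg=0xF1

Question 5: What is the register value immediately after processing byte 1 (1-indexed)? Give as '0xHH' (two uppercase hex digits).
Answer: 0xDA

Derivation:
After byte 1 (0x37): reg=0xDA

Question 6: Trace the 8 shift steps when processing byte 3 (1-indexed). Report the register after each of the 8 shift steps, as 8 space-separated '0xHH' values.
After byte 1 (0x37): reg=0xDA
After byte 2 (0xF3): reg=0xDF
Register before byte 3: 0xDF
After XOR with byte 0xE6: 0x39

Answer: 0x72 0xE4 0xCF 0x99 0x35 0x6A 0xD4 0xAF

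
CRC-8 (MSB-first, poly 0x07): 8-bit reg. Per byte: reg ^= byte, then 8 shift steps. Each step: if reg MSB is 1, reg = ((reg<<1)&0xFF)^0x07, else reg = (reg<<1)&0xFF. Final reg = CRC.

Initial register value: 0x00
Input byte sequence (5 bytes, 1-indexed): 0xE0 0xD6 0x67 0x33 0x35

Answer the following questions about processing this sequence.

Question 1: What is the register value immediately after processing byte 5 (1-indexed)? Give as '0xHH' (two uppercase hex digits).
After byte 1 (0xE0): reg=0xAE
After byte 2 (0xD6): reg=0x6F
After byte 3 (0x67): reg=0x38
After byte 4 (0x33): reg=0x31
After byte 5 (0x35): reg=0x1C

Answer: 0x1C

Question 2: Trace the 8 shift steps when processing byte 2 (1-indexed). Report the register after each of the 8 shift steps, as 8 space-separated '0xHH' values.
After byte 1 (0xE0): reg=0xAE
Register before byte 2: 0xAE
After XOR with byte 0xD6: 0x78

Answer: 0xF0 0xE7 0xC9 0x95 0x2D 0x5A 0xB4 0x6F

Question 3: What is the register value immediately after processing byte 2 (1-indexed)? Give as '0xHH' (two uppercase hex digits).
After byte 1 (0xE0): reg=0xAE
After byte 2 (0xD6): reg=0x6F

Answer: 0x6F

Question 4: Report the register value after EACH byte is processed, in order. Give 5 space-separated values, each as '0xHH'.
0xAE 0x6F 0x38 0x31 0x1C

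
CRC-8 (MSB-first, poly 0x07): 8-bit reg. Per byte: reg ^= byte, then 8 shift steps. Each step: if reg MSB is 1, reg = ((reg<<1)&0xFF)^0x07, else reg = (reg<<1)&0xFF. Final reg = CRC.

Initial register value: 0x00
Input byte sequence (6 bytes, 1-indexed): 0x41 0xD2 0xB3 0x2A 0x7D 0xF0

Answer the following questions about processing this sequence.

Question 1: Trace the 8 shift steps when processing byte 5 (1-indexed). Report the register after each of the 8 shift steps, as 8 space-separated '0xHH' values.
After byte 1 (0x41): reg=0xC0
After byte 2 (0xD2): reg=0x7E
After byte 3 (0xB3): reg=0x6D
After byte 4 (0x2A): reg=0xD2
Register before byte 5: 0xD2
After XOR with byte 0x7D: 0xAF

Answer: 0x59 0xB2 0x63 0xC6 0x8B 0x11 0x22 0x44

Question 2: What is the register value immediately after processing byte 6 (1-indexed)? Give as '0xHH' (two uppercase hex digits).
Answer: 0x05

Derivation:
After byte 1 (0x41): reg=0xC0
After byte 2 (0xD2): reg=0x7E
After byte 3 (0xB3): reg=0x6D
After byte 4 (0x2A): reg=0xD2
After byte 5 (0x7D): reg=0x44
After byte 6 (0xF0): reg=0x05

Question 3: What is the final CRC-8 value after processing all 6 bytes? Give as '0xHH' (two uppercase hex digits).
Answer: 0x05

Derivation:
After byte 1 (0x41): reg=0xC0
After byte 2 (0xD2): reg=0x7E
After byte 3 (0xB3): reg=0x6D
After byte 4 (0x2A): reg=0xD2
After byte 5 (0x7D): reg=0x44
After byte 6 (0xF0): reg=0x05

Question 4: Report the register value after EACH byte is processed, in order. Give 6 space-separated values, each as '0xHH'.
0xC0 0x7E 0x6D 0xD2 0x44 0x05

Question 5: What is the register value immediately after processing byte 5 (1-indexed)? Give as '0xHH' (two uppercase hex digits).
Answer: 0x44

Derivation:
After byte 1 (0x41): reg=0xC0
After byte 2 (0xD2): reg=0x7E
After byte 3 (0xB3): reg=0x6D
After byte 4 (0x2A): reg=0xD2
After byte 5 (0x7D): reg=0x44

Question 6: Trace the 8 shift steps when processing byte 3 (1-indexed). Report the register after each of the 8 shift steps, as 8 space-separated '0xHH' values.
Answer: 0x9D 0x3D 0x7A 0xF4 0xEF 0xD9 0xB5 0x6D

Derivation:
After byte 1 (0x41): reg=0xC0
After byte 2 (0xD2): reg=0x7E
Register before byte 3: 0x7E
After XOR with byte 0xB3: 0xCD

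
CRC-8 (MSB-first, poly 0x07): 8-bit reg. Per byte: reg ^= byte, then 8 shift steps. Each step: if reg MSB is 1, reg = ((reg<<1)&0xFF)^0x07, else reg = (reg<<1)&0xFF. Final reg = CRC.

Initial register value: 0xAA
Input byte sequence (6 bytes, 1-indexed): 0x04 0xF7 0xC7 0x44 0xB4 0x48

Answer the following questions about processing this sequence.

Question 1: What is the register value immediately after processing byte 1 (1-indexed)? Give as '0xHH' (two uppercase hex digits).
After byte 1 (0x04): reg=0x43

Answer: 0x43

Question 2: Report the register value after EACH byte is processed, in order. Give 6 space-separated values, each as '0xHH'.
0x43 0x05 0x40 0x1C 0x51 0x4F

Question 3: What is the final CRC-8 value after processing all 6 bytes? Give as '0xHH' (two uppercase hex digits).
Answer: 0x4F

Derivation:
After byte 1 (0x04): reg=0x43
After byte 2 (0xF7): reg=0x05
After byte 3 (0xC7): reg=0x40
After byte 4 (0x44): reg=0x1C
After byte 5 (0xB4): reg=0x51
After byte 6 (0x48): reg=0x4F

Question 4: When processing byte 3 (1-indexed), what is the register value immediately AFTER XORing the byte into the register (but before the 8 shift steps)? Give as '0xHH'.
Answer: 0xC2

Derivation:
Register before byte 3: 0x05
Byte 3: 0xC7
0x05 XOR 0xC7 = 0xC2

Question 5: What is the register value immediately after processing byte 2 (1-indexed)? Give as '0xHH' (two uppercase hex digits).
After byte 1 (0x04): reg=0x43
After byte 2 (0xF7): reg=0x05

Answer: 0x05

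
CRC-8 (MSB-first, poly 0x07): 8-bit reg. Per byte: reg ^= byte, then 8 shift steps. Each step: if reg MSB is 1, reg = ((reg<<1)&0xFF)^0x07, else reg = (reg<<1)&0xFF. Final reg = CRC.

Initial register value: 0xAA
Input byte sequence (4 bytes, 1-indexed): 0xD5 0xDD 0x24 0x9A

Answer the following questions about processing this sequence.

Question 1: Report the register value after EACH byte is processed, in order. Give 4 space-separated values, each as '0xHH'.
0x7A 0x7C 0x8F 0x6B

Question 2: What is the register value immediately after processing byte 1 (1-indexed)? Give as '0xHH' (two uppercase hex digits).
After byte 1 (0xD5): reg=0x7A

Answer: 0x7A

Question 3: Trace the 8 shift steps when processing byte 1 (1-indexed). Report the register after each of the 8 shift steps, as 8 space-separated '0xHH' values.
Answer: 0xFE 0xFB 0xF1 0xE5 0xCD 0x9D 0x3D 0x7A

Derivation:
Register before byte 1: 0xAA
After XOR with byte 0xD5: 0x7F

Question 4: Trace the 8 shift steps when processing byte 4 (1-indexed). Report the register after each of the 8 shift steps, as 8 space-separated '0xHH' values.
Answer: 0x2A 0x54 0xA8 0x57 0xAE 0x5B 0xB6 0x6B

Derivation:
After byte 1 (0xD5): reg=0x7A
After byte 2 (0xDD): reg=0x7C
After byte 3 (0x24): reg=0x8F
Register before byte 4: 0x8F
After XOR with byte 0x9A: 0x15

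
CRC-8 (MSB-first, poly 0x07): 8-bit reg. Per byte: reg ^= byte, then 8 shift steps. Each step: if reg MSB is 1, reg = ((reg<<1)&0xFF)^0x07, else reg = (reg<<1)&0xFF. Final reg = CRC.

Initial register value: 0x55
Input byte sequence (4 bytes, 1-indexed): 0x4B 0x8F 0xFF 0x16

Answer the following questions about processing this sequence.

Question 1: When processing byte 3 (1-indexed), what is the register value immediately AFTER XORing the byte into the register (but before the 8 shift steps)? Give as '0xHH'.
Answer: 0xDA

Derivation:
Register before byte 3: 0x25
Byte 3: 0xFF
0x25 XOR 0xFF = 0xDA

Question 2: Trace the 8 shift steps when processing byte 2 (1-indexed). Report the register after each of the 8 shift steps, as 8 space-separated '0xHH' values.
Answer: 0xAD 0x5D 0xBA 0x73 0xE6 0xCB 0x91 0x25

Derivation:
After byte 1 (0x4B): reg=0x5A
Register before byte 2: 0x5A
After XOR with byte 0x8F: 0xD5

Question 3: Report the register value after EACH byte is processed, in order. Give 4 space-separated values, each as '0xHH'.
0x5A 0x25 0x08 0x5A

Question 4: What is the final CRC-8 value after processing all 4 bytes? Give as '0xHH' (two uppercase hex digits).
Answer: 0x5A

Derivation:
After byte 1 (0x4B): reg=0x5A
After byte 2 (0x8F): reg=0x25
After byte 3 (0xFF): reg=0x08
After byte 4 (0x16): reg=0x5A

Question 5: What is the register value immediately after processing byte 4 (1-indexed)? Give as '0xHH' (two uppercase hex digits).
After byte 1 (0x4B): reg=0x5A
After byte 2 (0x8F): reg=0x25
After byte 3 (0xFF): reg=0x08
After byte 4 (0x16): reg=0x5A

Answer: 0x5A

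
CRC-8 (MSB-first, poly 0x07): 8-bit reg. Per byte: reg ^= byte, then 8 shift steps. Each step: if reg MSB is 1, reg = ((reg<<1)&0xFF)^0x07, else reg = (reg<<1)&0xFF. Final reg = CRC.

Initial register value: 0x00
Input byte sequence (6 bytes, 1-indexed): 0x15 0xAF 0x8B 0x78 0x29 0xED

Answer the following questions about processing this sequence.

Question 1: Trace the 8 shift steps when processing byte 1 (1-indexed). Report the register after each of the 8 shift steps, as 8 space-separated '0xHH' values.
Register before byte 1: 0x00
After XOR with byte 0x15: 0x15

Answer: 0x2A 0x54 0xA8 0x57 0xAE 0x5B 0xB6 0x6B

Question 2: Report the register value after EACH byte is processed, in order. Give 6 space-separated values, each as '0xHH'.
0x6B 0x52 0x01 0x68 0xC0 0xC3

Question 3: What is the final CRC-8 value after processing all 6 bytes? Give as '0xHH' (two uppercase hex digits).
After byte 1 (0x15): reg=0x6B
After byte 2 (0xAF): reg=0x52
After byte 3 (0x8B): reg=0x01
After byte 4 (0x78): reg=0x68
After byte 5 (0x29): reg=0xC0
After byte 6 (0xED): reg=0xC3

Answer: 0xC3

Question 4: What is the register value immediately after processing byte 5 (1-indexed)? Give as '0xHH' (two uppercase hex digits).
After byte 1 (0x15): reg=0x6B
After byte 2 (0xAF): reg=0x52
After byte 3 (0x8B): reg=0x01
After byte 4 (0x78): reg=0x68
After byte 5 (0x29): reg=0xC0

Answer: 0xC0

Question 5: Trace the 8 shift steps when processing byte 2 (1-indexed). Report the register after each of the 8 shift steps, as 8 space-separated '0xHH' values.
Answer: 0x8F 0x19 0x32 0x64 0xC8 0x97 0x29 0x52

Derivation:
After byte 1 (0x15): reg=0x6B
Register before byte 2: 0x6B
After XOR with byte 0xAF: 0xC4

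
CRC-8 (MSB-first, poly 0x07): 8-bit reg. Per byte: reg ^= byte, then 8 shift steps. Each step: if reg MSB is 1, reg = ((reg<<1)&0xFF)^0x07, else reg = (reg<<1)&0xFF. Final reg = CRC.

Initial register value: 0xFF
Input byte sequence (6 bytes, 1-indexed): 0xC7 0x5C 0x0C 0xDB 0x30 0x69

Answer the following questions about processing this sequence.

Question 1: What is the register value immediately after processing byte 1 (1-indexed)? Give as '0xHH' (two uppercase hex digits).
After byte 1 (0xC7): reg=0xA8

Answer: 0xA8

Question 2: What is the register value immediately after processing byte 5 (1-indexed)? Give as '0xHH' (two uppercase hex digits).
After byte 1 (0xC7): reg=0xA8
After byte 2 (0x5C): reg=0xC2
After byte 3 (0x0C): reg=0x64
After byte 4 (0xDB): reg=0x34
After byte 5 (0x30): reg=0x1C

Answer: 0x1C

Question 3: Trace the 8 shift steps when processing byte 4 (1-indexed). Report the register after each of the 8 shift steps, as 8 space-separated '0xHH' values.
Answer: 0x79 0xF2 0xE3 0xC1 0x85 0x0D 0x1A 0x34

Derivation:
After byte 1 (0xC7): reg=0xA8
After byte 2 (0x5C): reg=0xC2
After byte 3 (0x0C): reg=0x64
Register before byte 4: 0x64
After XOR with byte 0xDB: 0xBF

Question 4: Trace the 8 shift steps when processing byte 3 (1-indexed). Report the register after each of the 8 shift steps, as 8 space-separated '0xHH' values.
Answer: 0x9B 0x31 0x62 0xC4 0x8F 0x19 0x32 0x64

Derivation:
After byte 1 (0xC7): reg=0xA8
After byte 2 (0x5C): reg=0xC2
Register before byte 3: 0xC2
After XOR with byte 0x0C: 0xCE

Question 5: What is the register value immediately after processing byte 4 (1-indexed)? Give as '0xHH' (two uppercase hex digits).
After byte 1 (0xC7): reg=0xA8
After byte 2 (0x5C): reg=0xC2
After byte 3 (0x0C): reg=0x64
After byte 4 (0xDB): reg=0x34

Answer: 0x34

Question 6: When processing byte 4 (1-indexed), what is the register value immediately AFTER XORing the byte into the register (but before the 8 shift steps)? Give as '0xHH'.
Answer: 0xBF

Derivation:
Register before byte 4: 0x64
Byte 4: 0xDB
0x64 XOR 0xDB = 0xBF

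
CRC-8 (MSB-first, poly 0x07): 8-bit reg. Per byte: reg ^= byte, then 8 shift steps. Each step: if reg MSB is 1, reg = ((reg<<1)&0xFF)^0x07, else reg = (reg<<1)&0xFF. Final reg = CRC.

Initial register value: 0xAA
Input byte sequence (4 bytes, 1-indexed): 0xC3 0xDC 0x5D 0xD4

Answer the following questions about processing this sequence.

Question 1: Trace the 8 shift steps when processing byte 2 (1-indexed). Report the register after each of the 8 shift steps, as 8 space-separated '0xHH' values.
Answer: 0x8F 0x19 0x32 0x64 0xC8 0x97 0x29 0x52

Derivation:
After byte 1 (0xC3): reg=0x18
Register before byte 2: 0x18
After XOR with byte 0xDC: 0xC4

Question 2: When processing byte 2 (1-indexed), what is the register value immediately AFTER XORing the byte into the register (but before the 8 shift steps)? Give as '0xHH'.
Answer: 0xC4

Derivation:
Register before byte 2: 0x18
Byte 2: 0xDC
0x18 XOR 0xDC = 0xC4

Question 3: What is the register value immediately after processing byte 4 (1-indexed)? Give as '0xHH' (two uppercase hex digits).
After byte 1 (0xC3): reg=0x18
After byte 2 (0xDC): reg=0x52
After byte 3 (0x5D): reg=0x2D
After byte 4 (0xD4): reg=0xE1

Answer: 0xE1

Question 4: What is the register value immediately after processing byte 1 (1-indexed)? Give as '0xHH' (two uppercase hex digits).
After byte 1 (0xC3): reg=0x18

Answer: 0x18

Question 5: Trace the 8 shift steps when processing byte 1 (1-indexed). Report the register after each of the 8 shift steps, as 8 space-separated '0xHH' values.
Answer: 0xD2 0xA3 0x41 0x82 0x03 0x06 0x0C 0x18

Derivation:
Register before byte 1: 0xAA
After XOR with byte 0xC3: 0x69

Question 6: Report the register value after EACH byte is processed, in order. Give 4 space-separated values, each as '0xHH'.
0x18 0x52 0x2D 0xE1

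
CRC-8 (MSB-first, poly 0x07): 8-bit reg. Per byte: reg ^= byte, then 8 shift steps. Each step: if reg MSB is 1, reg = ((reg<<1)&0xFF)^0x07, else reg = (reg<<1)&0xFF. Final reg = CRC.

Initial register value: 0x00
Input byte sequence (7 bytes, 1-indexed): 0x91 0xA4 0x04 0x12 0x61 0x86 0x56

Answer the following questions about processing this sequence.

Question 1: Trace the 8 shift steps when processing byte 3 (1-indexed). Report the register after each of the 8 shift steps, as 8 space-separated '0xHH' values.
After byte 1 (0x91): reg=0xFE
After byte 2 (0xA4): reg=0x81
Register before byte 3: 0x81
After XOR with byte 0x04: 0x85

Answer: 0x0D 0x1A 0x34 0x68 0xD0 0xA7 0x49 0x92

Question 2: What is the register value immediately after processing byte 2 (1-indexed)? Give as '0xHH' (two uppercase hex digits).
After byte 1 (0x91): reg=0xFE
After byte 2 (0xA4): reg=0x81

Answer: 0x81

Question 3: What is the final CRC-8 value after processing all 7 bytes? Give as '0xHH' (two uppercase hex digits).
After byte 1 (0x91): reg=0xFE
After byte 2 (0xA4): reg=0x81
After byte 3 (0x04): reg=0x92
After byte 4 (0x12): reg=0x89
After byte 5 (0x61): reg=0x96
After byte 6 (0x86): reg=0x70
After byte 7 (0x56): reg=0xF2

Answer: 0xF2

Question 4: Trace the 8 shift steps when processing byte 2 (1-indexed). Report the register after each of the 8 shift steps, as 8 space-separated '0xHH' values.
Answer: 0xB4 0x6F 0xDE 0xBB 0x71 0xE2 0xC3 0x81

Derivation:
After byte 1 (0x91): reg=0xFE
Register before byte 2: 0xFE
After XOR with byte 0xA4: 0x5A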